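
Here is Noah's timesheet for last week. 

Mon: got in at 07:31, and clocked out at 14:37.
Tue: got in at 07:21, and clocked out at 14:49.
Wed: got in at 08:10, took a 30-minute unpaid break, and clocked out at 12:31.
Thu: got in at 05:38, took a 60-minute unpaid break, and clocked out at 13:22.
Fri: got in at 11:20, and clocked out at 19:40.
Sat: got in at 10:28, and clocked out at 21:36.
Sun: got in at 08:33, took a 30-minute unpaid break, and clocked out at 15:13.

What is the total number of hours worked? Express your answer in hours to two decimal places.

Mon: 07:31–14:37 = 7 h 6 min
Tue: 07:21–14:49 = 7 h 28 min
Wed: 08:10–12:31 = 4 h 21 min; less 30 min break → 3 h 51 min
Thu: 05:38–13:22 = 7 h 44 min; less 60 min break → 6 h 44 min
Fri: 11:20–19:40 = 8 h 20 min
Sat: 10:28–21:36 = 11 h 8 min
Sun: 08:33–15:13 = 6 h 40 min; less 30 min break → 6 h 10 min
Total: 7 h 6 min + 7 h 28 min + 3 h 51 min + 6 h 44 min + 8 h 20 min + 11 h 8 min + 6 h 10 min = 50 h 47 min.

50.78 hours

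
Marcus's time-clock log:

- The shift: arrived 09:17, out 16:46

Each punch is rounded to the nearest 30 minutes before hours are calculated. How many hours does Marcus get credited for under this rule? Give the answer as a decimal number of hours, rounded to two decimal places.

7.50 hours

The shift: in 09:17→09:30, out 16:46→17:00; 7 h 30 min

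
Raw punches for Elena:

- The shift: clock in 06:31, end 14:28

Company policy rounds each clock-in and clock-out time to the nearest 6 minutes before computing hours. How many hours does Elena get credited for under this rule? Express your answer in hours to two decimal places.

8.00 hours

The shift: in 06:31→06:30, out 14:28→14:30; 8 h 0 min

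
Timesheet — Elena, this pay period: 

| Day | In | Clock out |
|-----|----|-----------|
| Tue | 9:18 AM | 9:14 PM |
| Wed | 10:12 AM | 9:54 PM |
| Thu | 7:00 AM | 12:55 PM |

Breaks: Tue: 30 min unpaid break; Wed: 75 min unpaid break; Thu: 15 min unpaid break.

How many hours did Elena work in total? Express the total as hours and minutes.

Tue: 9:18 AM–9:14 PM = 11 h 56 min; less 30 min break → 11 h 26 min
Wed: 10:12 AM–9:54 PM = 11 h 42 min; less 75 min break → 10 h 27 min
Thu: 7:00 AM–12:55 PM = 5 h 55 min; less 15 min break → 5 h 40 min
Total: 11 h 26 min + 10 h 27 min + 5 h 40 min = 27 h 33 min.

27 h 33 min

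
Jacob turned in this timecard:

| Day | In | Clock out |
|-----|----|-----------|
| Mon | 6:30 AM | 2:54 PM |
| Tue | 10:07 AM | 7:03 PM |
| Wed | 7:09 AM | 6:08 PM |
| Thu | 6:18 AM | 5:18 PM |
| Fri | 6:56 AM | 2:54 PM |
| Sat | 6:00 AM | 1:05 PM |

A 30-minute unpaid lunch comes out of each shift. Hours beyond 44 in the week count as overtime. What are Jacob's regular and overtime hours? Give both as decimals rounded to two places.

Regular 44.00 hours, overtime 7.37 hours

Mon: 6:30 AM–2:54 PM = 8 h 24 min; less 30 min break → 7 h 54 min
Tue: 10:07 AM–7:03 PM = 8 h 56 min; less 30 min break → 8 h 26 min
Wed: 7:09 AM–6:08 PM = 10 h 59 min; less 30 min break → 10 h 29 min
Thu: 6:18 AM–5:18 PM = 11 h 0 min; less 30 min break → 10 h 30 min
Fri: 6:56 AM–2:54 PM = 7 h 58 min; less 30 min break → 7 h 28 min
Sat: 6:00 AM–1:05 PM = 7 h 5 min; less 30 min break → 6 h 35 min
Total worked: 51 h 22 min = 51.37 h.
Threshold 44 h → overtime 7 h 22 min, regular 44 h 0 min.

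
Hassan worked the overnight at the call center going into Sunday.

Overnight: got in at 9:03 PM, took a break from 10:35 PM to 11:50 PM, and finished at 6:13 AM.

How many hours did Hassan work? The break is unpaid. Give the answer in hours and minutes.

Overnight: 9:03 PM → midnight = 2 h 57 min; midnight → 6:13 AM = 6 h 13 min; span 9 h 10 min; less 75 min break → 7 h 55 min

7 h 55 min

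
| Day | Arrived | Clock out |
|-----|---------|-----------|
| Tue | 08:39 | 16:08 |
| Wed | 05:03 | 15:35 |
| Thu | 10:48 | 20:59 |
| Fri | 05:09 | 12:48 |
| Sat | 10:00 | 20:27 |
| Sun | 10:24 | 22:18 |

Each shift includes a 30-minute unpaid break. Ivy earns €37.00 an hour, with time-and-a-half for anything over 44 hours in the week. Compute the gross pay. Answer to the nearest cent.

€2249.60

Tue: 08:39–16:08 = 7 h 29 min; less 30 min break → 6 h 59 min
Wed: 05:03–15:35 = 10 h 32 min; less 30 min break → 10 h 2 min
Thu: 10:48–20:59 = 10 h 11 min; less 30 min break → 9 h 41 min
Fri: 05:09–12:48 = 7 h 39 min; less 30 min break → 7 h 9 min
Sat: 10:00–20:27 = 10 h 27 min; less 30 min break → 9 h 57 min
Sun: 10:24–22:18 = 11 h 54 min; less 30 min break → 11 h 24 min
Total worked: 55 h 12 min = 3312 min.
Regular 44 h 0 min = 2640 min at €37.00/h; overtime 11 h 12 min = 672 min at €55.50/h.
Pay = (2640 × €37.00 + 672 × €55.50) ÷ 60 = €2249.60.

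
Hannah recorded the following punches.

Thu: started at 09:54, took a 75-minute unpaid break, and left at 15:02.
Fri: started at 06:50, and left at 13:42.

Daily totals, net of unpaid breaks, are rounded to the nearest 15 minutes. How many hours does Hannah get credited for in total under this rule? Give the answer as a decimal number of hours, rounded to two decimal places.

Thu: 09:54–15:02 = 5 h 8 min − 75 min = 3 h 53 min → rounds to 4 h 0 min
Fri: 06:50–13:42 = 6 h 52 min → rounds to 6 h 45 min
Total credited: 10 h 45 min.

10.75 hours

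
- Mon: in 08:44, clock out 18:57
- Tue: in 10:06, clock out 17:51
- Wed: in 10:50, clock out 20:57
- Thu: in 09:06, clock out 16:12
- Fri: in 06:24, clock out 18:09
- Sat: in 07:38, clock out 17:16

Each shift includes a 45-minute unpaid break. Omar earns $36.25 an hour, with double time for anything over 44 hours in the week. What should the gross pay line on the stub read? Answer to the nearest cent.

Mon: 08:44–18:57 = 10 h 13 min; less 45 min break → 9 h 28 min
Tue: 10:06–17:51 = 7 h 45 min; less 45 min break → 7 h 0 min
Wed: 10:50–20:57 = 10 h 7 min; less 45 min break → 9 h 22 min
Thu: 09:06–16:12 = 7 h 6 min; less 45 min break → 6 h 21 min
Fri: 06:24–18:09 = 11 h 45 min; less 45 min break → 11 h 0 min
Sat: 07:38–17:16 = 9 h 38 min; less 45 min break → 8 h 53 min
Total worked: 52 h 4 min = 3124 min.
Regular 44 h 0 min = 2640 min at $36.25/h; overtime 8 h 4 min = 484 min at $72.50/h.
Pay = (2640 × $36.25 + 484 × $72.50) ÷ 60 = $2179.83.

$2179.83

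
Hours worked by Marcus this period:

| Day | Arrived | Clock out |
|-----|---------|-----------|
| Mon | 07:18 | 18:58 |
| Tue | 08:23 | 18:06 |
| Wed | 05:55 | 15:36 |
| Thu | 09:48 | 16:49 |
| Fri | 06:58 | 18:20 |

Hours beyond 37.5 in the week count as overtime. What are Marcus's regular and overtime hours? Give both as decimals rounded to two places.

Regular 37.50 hours, overtime 11.95 hours

Mon: 07:18–18:58 = 11 h 40 min
Tue: 08:23–18:06 = 9 h 43 min
Wed: 05:55–15:36 = 9 h 41 min
Thu: 09:48–16:49 = 7 h 1 min
Fri: 06:58–18:20 = 11 h 22 min
Total worked: 49 h 27 min = 49.45 h.
Threshold 37.5 h → overtime 11 h 57 min, regular 37 h 30 min.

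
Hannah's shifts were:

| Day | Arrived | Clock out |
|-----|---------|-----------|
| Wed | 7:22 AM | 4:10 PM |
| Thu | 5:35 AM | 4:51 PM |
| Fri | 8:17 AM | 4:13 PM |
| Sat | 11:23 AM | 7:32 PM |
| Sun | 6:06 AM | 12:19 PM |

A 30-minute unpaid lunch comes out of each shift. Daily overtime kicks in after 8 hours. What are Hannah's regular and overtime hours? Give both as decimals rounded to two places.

Regular 36.80 hours, overtime 3.07 hours

Wed: 7:22 AM–4:10 PM = 8 h 48 min; less 30 min break → 8 h 18 min
Thu: 5:35 AM–4:51 PM = 11 h 16 min; less 30 min break → 10 h 46 min
Fri: 8:17 AM–4:13 PM = 7 h 56 min; less 30 min break → 7 h 26 min
Sat: 11:23 AM–7:32 PM = 8 h 9 min; less 30 min break → 7 h 39 min
Sun: 6:06 AM–12:19 PM = 6 h 13 min; less 30 min break → 5 h 43 min
Wed reg 8 h 0 min / OT 0 h 18 min; Thu reg 8 h 0 min / OT 2 h 46 min; Fri reg 7 h 26 min / OT 0 h 0 min; Sat reg 7 h 39 min / OT 0 h 0 min; Sun reg 5 h 43 min / OT 0 h 0 min.
Totals: regular 36 h 48 min, overtime 3 h 4 min.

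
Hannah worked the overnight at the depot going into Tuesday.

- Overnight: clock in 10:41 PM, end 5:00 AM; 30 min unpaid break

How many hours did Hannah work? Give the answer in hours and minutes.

Overnight: 10:41 PM → midnight = 1 h 19 min; midnight → 5:00 AM = 5 h 0 min; span 6 h 19 min; less 30 min break → 5 h 49 min

5 h 49 min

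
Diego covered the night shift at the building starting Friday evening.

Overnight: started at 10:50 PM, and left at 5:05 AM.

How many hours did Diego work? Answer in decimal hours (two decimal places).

6.25 hours

Overnight: 10:50 PM → midnight = 1 h 10 min; midnight → 5:05 AM = 5 h 5 min; span 6 h 15 min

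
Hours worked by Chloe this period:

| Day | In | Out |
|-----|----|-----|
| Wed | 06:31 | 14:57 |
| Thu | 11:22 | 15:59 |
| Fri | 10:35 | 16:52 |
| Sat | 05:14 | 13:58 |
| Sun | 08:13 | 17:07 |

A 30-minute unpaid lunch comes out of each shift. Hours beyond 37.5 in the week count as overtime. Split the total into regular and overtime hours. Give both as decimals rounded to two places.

Wed: 06:31–14:57 = 8 h 26 min; less 30 min break → 7 h 56 min
Thu: 11:22–15:59 = 4 h 37 min; less 30 min break → 4 h 7 min
Fri: 10:35–16:52 = 6 h 17 min; less 30 min break → 5 h 47 min
Sat: 05:14–13:58 = 8 h 44 min; less 30 min break → 8 h 14 min
Sun: 08:13–17:07 = 8 h 54 min; less 30 min break → 8 h 24 min
Total worked: 34 h 28 min = 34.47 h.
Threshold 37.5 h → overtime 0 h 0 min, regular 34 h 28 min.

Regular 34.47 hours, overtime 0.00 hours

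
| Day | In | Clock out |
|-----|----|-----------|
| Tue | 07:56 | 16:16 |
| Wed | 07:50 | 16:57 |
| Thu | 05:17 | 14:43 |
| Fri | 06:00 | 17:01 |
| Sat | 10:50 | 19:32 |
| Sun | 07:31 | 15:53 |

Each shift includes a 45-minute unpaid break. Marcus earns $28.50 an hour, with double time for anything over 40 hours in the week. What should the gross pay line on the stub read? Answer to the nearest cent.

$1736.60

Tue: 07:56–16:16 = 8 h 20 min; less 45 min break → 7 h 35 min
Wed: 07:50–16:57 = 9 h 7 min; less 45 min break → 8 h 22 min
Thu: 05:17–14:43 = 9 h 26 min; less 45 min break → 8 h 41 min
Fri: 06:00–17:01 = 11 h 1 min; less 45 min break → 10 h 16 min
Sat: 10:50–19:32 = 8 h 42 min; less 45 min break → 7 h 57 min
Sun: 07:31–15:53 = 8 h 22 min; less 45 min break → 7 h 37 min
Total worked: 50 h 28 min = 3028 min.
Regular 40 h 0 min = 2400 min at $28.50/h; overtime 10 h 28 min = 628 min at $57.00/h.
Pay = (2400 × $28.50 + 628 × $57.00) ÷ 60 = $1736.60.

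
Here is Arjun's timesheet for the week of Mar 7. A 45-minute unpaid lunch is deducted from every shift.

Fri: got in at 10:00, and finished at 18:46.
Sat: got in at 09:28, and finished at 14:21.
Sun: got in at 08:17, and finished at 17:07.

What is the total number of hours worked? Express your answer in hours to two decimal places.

Fri: 10:00–18:46 = 8 h 46 min; less 45 min break → 8 h 1 min
Sat: 09:28–14:21 = 4 h 53 min; less 45 min break → 4 h 8 min
Sun: 08:17–17:07 = 8 h 50 min; less 45 min break → 8 h 5 min
Total: 8 h 1 min + 4 h 8 min + 8 h 5 min = 20 h 14 min.

20.23 hours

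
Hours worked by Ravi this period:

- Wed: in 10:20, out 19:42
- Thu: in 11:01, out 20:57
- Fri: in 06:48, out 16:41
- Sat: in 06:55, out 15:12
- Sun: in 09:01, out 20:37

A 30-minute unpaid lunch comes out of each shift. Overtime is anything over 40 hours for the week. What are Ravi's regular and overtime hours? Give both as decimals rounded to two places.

Regular 40.00 hours, overtime 6.57 hours

Wed: 10:20–19:42 = 9 h 22 min; less 30 min break → 8 h 52 min
Thu: 11:01–20:57 = 9 h 56 min; less 30 min break → 9 h 26 min
Fri: 06:48–16:41 = 9 h 53 min; less 30 min break → 9 h 23 min
Sat: 06:55–15:12 = 8 h 17 min; less 30 min break → 7 h 47 min
Sun: 09:01–20:37 = 11 h 36 min; less 30 min break → 11 h 6 min
Total worked: 46 h 34 min = 46.57 h.
Threshold 40 h → overtime 6 h 34 min, regular 40 h 0 min.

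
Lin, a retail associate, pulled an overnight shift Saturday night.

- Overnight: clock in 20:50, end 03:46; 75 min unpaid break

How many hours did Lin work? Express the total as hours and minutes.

Overnight: 20:50 → midnight = 3 h 10 min; midnight → 03:46 = 3 h 46 min; span 6 h 56 min; less 75 min break → 5 h 41 min

5 h 41 min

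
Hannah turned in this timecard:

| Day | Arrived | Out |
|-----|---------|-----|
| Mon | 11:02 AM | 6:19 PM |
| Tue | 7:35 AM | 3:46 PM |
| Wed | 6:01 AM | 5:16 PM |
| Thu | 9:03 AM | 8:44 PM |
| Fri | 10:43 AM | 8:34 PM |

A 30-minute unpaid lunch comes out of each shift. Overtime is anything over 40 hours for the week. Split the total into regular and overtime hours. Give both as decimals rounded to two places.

Regular 40.00 hours, overtime 5.75 hours

Mon: 11:02 AM–6:19 PM = 7 h 17 min; less 30 min break → 6 h 47 min
Tue: 7:35 AM–3:46 PM = 8 h 11 min; less 30 min break → 7 h 41 min
Wed: 6:01 AM–5:16 PM = 11 h 15 min; less 30 min break → 10 h 45 min
Thu: 9:03 AM–8:44 PM = 11 h 41 min; less 30 min break → 11 h 11 min
Fri: 10:43 AM–8:34 PM = 9 h 51 min; less 30 min break → 9 h 21 min
Total worked: 45 h 45 min = 45.75 h.
Threshold 40 h → overtime 5 h 45 min, regular 40 h 0 min.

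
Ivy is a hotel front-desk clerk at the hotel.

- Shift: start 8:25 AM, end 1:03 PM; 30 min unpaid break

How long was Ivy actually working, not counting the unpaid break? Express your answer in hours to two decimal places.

Shift: 8:25 AM–1:03 PM = 4 h 38 min; less 30 min break → 4 h 8 min

4.13 hours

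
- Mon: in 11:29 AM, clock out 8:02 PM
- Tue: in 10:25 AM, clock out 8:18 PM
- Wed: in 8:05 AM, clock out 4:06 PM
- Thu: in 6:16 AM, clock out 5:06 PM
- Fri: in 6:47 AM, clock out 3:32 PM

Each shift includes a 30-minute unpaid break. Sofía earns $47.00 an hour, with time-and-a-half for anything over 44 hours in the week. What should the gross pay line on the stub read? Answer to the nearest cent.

Mon: 11:29 AM–8:02 PM = 8 h 33 min; less 30 min break → 8 h 3 min
Tue: 10:25 AM–8:18 PM = 9 h 53 min; less 30 min break → 9 h 23 min
Wed: 8:05 AM–4:06 PM = 8 h 1 min; less 30 min break → 7 h 31 min
Thu: 6:16 AM–5:06 PM = 10 h 50 min; less 30 min break → 10 h 20 min
Fri: 6:47 AM–3:32 PM = 8 h 45 min; less 30 min break → 8 h 15 min
Total worked: 43 h 32 min = 2612 min.
Regular 43 h 32 min = 2612 min at $47.00/h; overtime 0 h 0 min = 0 min at $70.50/h.
Pay = (2612 × $47.00 + 0 × $70.50) ÷ 60 = $2046.07.

$2046.07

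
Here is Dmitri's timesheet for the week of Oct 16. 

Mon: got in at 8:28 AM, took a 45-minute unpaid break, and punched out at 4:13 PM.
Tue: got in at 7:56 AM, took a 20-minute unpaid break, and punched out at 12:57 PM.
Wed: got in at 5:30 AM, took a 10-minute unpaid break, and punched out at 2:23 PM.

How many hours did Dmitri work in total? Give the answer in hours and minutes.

20 h 24 min

Mon: 8:28 AM–4:13 PM = 7 h 45 min; less 45 min break → 7 h 0 min
Tue: 7:56 AM–12:57 PM = 5 h 1 min; less 20 min break → 4 h 41 min
Wed: 5:30 AM–2:23 PM = 8 h 53 min; less 10 min break → 8 h 43 min
Total: 7 h 0 min + 4 h 41 min + 8 h 43 min = 20 h 24 min.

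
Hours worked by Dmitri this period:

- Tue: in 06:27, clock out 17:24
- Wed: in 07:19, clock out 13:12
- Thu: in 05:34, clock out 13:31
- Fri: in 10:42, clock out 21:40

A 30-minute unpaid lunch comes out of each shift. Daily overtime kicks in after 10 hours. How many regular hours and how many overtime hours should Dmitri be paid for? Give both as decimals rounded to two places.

Tue: 06:27–17:24 = 10 h 57 min; less 30 min break → 10 h 27 min
Wed: 07:19–13:12 = 5 h 53 min; less 30 min break → 5 h 23 min
Thu: 05:34–13:31 = 7 h 57 min; less 30 min break → 7 h 27 min
Fri: 10:42–21:40 = 10 h 58 min; less 30 min break → 10 h 28 min
Tue reg 10 h 0 min / OT 0 h 27 min; Wed reg 5 h 23 min / OT 0 h 0 min; Thu reg 7 h 27 min / OT 0 h 0 min; Fri reg 10 h 0 min / OT 0 h 28 min.
Totals: regular 32 h 50 min, overtime 0 h 55 min.

Regular 32.83 hours, overtime 0.92 hours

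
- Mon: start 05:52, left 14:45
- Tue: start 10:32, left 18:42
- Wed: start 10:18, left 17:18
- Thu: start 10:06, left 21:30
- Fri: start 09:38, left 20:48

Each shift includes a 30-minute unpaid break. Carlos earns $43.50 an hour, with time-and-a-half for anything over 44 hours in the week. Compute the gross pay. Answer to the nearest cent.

$1921.61

Mon: 05:52–14:45 = 8 h 53 min; less 30 min break → 8 h 23 min
Tue: 10:32–18:42 = 8 h 10 min; less 30 min break → 7 h 40 min
Wed: 10:18–17:18 = 7 h 0 min; less 30 min break → 6 h 30 min
Thu: 10:06–21:30 = 11 h 24 min; less 30 min break → 10 h 54 min
Fri: 09:38–20:48 = 11 h 10 min; less 30 min break → 10 h 40 min
Total worked: 44 h 7 min = 2647 min.
Regular 44 h 0 min = 2640 min at $43.50/h; overtime 0 h 7 min = 7 min at $65.25/h.
Pay = (2640 × $43.50 + 7 × $65.25) ÷ 60 = $1921.61.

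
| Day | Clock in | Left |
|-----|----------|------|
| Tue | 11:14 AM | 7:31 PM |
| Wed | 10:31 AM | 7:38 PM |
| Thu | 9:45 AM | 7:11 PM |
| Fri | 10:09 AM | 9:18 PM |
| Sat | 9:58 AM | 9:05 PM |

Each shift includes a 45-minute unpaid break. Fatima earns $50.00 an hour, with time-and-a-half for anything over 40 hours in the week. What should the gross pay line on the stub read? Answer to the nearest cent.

$2401.25

Tue: 11:14 AM–7:31 PM = 8 h 17 min; less 45 min break → 7 h 32 min
Wed: 10:31 AM–7:38 PM = 9 h 7 min; less 45 min break → 8 h 22 min
Thu: 9:45 AM–7:11 PM = 9 h 26 min; less 45 min break → 8 h 41 min
Fri: 10:09 AM–9:18 PM = 11 h 9 min; less 45 min break → 10 h 24 min
Sat: 9:58 AM–9:05 PM = 11 h 7 min; less 45 min break → 10 h 22 min
Total worked: 45 h 21 min = 2721 min.
Regular 40 h 0 min = 2400 min at $50.00/h; overtime 5 h 21 min = 321 min at $75.00/h.
Pay = (2400 × $50.00 + 321 × $75.00) ÷ 60 = $2401.25.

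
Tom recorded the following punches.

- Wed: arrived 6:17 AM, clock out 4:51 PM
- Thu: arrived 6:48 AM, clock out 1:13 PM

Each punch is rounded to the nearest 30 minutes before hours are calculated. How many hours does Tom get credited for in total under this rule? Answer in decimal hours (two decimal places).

16.50 hours

Wed: in 6:17 AM→6:30 AM, out 4:51 PM→5:00 PM; 10 h 30 min
Thu: in 6:48 AM→7:00 AM, out 1:13 PM→1:00 PM; 6 h 0 min
Total credited: 16 h 30 min.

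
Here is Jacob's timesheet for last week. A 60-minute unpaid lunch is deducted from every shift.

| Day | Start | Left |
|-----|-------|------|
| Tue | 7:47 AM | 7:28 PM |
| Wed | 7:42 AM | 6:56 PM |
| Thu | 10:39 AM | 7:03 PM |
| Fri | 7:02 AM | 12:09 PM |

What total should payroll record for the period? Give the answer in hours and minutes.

Tue: 7:47 AM–7:28 PM = 11 h 41 min; less 60 min break → 10 h 41 min
Wed: 7:42 AM–6:56 PM = 11 h 14 min; less 60 min break → 10 h 14 min
Thu: 10:39 AM–7:03 PM = 8 h 24 min; less 60 min break → 7 h 24 min
Fri: 7:02 AM–12:09 PM = 5 h 7 min; less 60 min break → 4 h 7 min
Total: 10 h 41 min + 10 h 14 min + 7 h 24 min + 4 h 7 min = 32 h 26 min.

32 h 26 min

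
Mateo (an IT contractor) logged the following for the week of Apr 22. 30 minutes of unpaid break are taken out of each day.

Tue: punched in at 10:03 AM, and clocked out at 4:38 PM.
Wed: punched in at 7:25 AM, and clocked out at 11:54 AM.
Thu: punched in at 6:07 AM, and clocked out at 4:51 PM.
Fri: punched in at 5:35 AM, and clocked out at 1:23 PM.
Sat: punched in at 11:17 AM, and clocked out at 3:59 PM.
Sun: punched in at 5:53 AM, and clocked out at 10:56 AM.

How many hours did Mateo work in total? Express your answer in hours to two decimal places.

Tue: 10:03 AM–4:38 PM = 6 h 35 min; less 30 min break → 6 h 5 min
Wed: 7:25 AM–11:54 AM = 4 h 29 min; less 30 min break → 3 h 59 min
Thu: 6:07 AM–4:51 PM = 10 h 44 min; less 30 min break → 10 h 14 min
Fri: 5:35 AM–1:23 PM = 7 h 48 min; less 30 min break → 7 h 18 min
Sat: 11:17 AM–3:59 PM = 4 h 42 min; less 30 min break → 4 h 12 min
Sun: 5:53 AM–10:56 AM = 5 h 3 min; less 30 min break → 4 h 33 min
Total: 6 h 5 min + 3 h 59 min + 10 h 14 min + 7 h 18 min + 4 h 12 min + 4 h 33 min = 36 h 21 min.

36.35 hours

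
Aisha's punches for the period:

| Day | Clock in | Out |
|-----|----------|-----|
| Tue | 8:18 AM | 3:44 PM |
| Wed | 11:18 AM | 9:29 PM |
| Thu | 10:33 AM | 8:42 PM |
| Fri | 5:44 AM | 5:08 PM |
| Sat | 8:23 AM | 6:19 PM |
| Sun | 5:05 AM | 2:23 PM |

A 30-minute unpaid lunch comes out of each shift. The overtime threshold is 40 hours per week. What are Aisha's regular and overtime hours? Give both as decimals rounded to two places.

Regular 40.00 hours, overtime 15.40 hours

Tue: 8:18 AM–3:44 PM = 7 h 26 min; less 30 min break → 6 h 56 min
Wed: 11:18 AM–9:29 PM = 10 h 11 min; less 30 min break → 9 h 41 min
Thu: 10:33 AM–8:42 PM = 10 h 9 min; less 30 min break → 9 h 39 min
Fri: 5:44 AM–5:08 PM = 11 h 24 min; less 30 min break → 10 h 54 min
Sat: 8:23 AM–6:19 PM = 9 h 56 min; less 30 min break → 9 h 26 min
Sun: 5:05 AM–2:23 PM = 9 h 18 min; less 30 min break → 8 h 48 min
Total worked: 55 h 24 min = 55.40 h.
Threshold 40 h → overtime 15 h 24 min, regular 40 h 0 min.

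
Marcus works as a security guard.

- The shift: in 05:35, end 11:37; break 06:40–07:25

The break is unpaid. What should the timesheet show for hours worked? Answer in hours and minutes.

5 h 17 min

The shift: 05:35–11:37 = 6 h 2 min; less 45 min break → 5 h 17 min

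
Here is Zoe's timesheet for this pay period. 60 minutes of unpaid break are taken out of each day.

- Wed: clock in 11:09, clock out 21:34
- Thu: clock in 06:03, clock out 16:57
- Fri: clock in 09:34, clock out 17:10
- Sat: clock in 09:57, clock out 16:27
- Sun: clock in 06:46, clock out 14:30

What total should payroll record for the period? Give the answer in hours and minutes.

Wed: 11:09–21:34 = 10 h 25 min; less 60 min break → 9 h 25 min
Thu: 06:03–16:57 = 10 h 54 min; less 60 min break → 9 h 54 min
Fri: 09:34–17:10 = 7 h 36 min; less 60 min break → 6 h 36 min
Sat: 09:57–16:27 = 6 h 30 min; less 60 min break → 5 h 30 min
Sun: 06:46–14:30 = 7 h 44 min; less 60 min break → 6 h 44 min
Total: 9 h 25 min + 9 h 54 min + 6 h 36 min + 5 h 30 min + 6 h 44 min = 38 h 9 min.

38 h 9 min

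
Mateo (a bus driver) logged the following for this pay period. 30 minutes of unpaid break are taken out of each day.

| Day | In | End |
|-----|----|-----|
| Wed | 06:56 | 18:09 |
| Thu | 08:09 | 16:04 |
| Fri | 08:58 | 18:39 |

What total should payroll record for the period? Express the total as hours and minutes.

Wed: 06:56–18:09 = 11 h 13 min; less 30 min break → 10 h 43 min
Thu: 08:09–16:04 = 7 h 55 min; less 30 min break → 7 h 25 min
Fri: 08:58–18:39 = 9 h 41 min; less 30 min break → 9 h 11 min
Total: 10 h 43 min + 7 h 25 min + 9 h 11 min = 27 h 19 min.

27 h 19 min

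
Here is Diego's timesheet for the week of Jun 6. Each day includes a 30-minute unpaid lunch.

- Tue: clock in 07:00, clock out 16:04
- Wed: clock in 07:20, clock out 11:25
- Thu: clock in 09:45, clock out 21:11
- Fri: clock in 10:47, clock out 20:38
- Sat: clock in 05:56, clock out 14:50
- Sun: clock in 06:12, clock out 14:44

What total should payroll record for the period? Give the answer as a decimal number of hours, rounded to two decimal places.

Tue: 07:00–16:04 = 9 h 4 min; less 30 min break → 8 h 34 min
Wed: 07:20–11:25 = 4 h 5 min; less 30 min break → 3 h 35 min
Thu: 09:45–21:11 = 11 h 26 min; less 30 min break → 10 h 56 min
Fri: 10:47–20:38 = 9 h 51 min; less 30 min break → 9 h 21 min
Sat: 05:56–14:50 = 8 h 54 min; less 30 min break → 8 h 24 min
Sun: 06:12–14:44 = 8 h 32 min; less 30 min break → 8 h 2 min
Total: 8 h 34 min + 3 h 35 min + 10 h 56 min + 9 h 21 min + 8 h 24 min + 8 h 2 min = 48 h 52 min.

48.87 hours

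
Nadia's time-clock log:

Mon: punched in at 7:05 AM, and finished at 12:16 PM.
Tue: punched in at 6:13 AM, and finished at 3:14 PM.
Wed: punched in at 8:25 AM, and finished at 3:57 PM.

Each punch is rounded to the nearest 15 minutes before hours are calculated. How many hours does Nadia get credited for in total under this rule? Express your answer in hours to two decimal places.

21.75 hours

Mon: in 7:05 AM→7:00 AM, out 12:16 PM→12:15 PM; 5 h 15 min
Tue: in 6:13 AM→6:15 AM, out 3:14 PM→3:15 PM; 9 h 0 min
Wed: in 8:25 AM→8:30 AM, out 3:57 PM→4:00 PM; 7 h 30 min
Total credited: 21 h 45 min.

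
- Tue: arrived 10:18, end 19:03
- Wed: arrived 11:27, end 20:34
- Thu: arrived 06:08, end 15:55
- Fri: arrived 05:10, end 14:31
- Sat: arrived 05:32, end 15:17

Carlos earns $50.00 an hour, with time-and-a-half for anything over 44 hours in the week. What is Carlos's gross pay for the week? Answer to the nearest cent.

$2406.25

Tue: 10:18–19:03 = 8 h 45 min
Wed: 11:27–20:34 = 9 h 7 min
Thu: 06:08–15:55 = 9 h 47 min
Fri: 05:10–14:31 = 9 h 21 min
Sat: 05:32–15:17 = 9 h 45 min
Total worked: 46 h 45 min = 2805 min.
Regular 44 h 0 min = 2640 min at $50.00/h; overtime 2 h 45 min = 165 min at $75.00/h.
Pay = (2640 × $50.00 + 165 × $75.00) ÷ 60 = $2406.25.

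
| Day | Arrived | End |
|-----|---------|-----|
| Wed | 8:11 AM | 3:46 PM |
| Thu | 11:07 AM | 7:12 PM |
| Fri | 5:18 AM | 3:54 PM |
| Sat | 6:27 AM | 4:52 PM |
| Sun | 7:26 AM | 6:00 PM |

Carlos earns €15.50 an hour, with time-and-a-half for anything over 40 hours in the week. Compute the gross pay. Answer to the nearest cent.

€788.56

Wed: 8:11 AM–3:46 PM = 7 h 35 min
Thu: 11:07 AM–7:12 PM = 8 h 5 min
Fri: 5:18 AM–3:54 PM = 10 h 36 min
Sat: 6:27 AM–4:52 PM = 10 h 25 min
Sun: 7:26 AM–6:00 PM = 10 h 34 min
Total worked: 47 h 15 min = 2835 min.
Regular 40 h 0 min = 2400 min at €15.50/h; overtime 7 h 15 min = 435 min at €23.25/h.
Pay = (2400 × €15.50 + 435 × €23.25) ÷ 60 = €788.56.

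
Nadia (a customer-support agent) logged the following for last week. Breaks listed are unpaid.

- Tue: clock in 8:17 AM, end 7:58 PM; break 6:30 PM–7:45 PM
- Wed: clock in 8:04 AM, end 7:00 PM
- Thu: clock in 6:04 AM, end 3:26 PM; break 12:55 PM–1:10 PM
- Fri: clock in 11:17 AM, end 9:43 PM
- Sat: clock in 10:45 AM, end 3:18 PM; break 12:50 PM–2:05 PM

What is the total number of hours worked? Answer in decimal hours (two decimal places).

44.22 hours

Tue: 8:17 AM–7:58 PM = 11 h 41 min; less 75 min break → 10 h 26 min
Wed: 8:04 AM–7:00 PM = 10 h 56 min
Thu: 6:04 AM–3:26 PM = 9 h 22 min; less 15 min break → 9 h 7 min
Fri: 11:17 AM–9:43 PM = 10 h 26 min
Sat: 10:45 AM–3:18 PM = 4 h 33 min; less 75 min break → 3 h 18 min
Total: 10 h 26 min + 10 h 56 min + 9 h 7 min + 10 h 26 min + 3 h 18 min = 44 h 13 min.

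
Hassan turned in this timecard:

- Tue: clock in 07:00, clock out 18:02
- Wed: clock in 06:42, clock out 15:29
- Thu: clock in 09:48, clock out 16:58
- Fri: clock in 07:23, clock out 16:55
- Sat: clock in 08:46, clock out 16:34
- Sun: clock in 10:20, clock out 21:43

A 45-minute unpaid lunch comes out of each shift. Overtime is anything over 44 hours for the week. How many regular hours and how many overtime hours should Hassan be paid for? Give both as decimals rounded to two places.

Regular 44.00 hours, overtime 7.20 hours

Tue: 07:00–18:02 = 11 h 2 min; less 45 min break → 10 h 17 min
Wed: 06:42–15:29 = 8 h 47 min; less 45 min break → 8 h 2 min
Thu: 09:48–16:58 = 7 h 10 min; less 45 min break → 6 h 25 min
Fri: 07:23–16:55 = 9 h 32 min; less 45 min break → 8 h 47 min
Sat: 08:46–16:34 = 7 h 48 min; less 45 min break → 7 h 3 min
Sun: 10:20–21:43 = 11 h 23 min; less 45 min break → 10 h 38 min
Total worked: 51 h 12 min = 51.20 h.
Threshold 44 h → overtime 7 h 12 min, regular 44 h 0 min.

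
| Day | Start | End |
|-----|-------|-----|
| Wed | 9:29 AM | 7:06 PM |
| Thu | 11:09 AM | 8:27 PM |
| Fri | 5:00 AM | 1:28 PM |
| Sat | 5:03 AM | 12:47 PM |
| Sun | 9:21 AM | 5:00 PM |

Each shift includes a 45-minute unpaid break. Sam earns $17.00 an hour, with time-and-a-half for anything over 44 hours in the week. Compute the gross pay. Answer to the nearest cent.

Wed: 9:29 AM–7:06 PM = 9 h 37 min; less 45 min break → 8 h 52 min
Thu: 11:09 AM–8:27 PM = 9 h 18 min; less 45 min break → 8 h 33 min
Fri: 5:00 AM–1:28 PM = 8 h 28 min; less 45 min break → 7 h 43 min
Sat: 5:03 AM–12:47 PM = 7 h 44 min; less 45 min break → 6 h 59 min
Sun: 9:21 AM–5:00 PM = 7 h 39 min; less 45 min break → 6 h 54 min
Total worked: 39 h 1 min = 2341 min.
Regular 39 h 1 min = 2341 min at $17.00/h; overtime 0 h 0 min = 0 min at $25.50/h.
Pay = (2341 × $17.00 + 0 × $25.50) ÷ 60 = $663.28.

$663.28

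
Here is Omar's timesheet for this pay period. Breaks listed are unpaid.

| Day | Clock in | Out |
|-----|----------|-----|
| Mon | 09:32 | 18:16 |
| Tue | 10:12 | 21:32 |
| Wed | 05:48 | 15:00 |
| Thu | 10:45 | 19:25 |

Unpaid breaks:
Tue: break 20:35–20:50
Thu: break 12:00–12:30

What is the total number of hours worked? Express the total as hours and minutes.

37 h 11 min

Mon: 09:32–18:16 = 8 h 44 min
Tue: 10:12–21:32 = 11 h 20 min; less 15 min break → 11 h 5 min
Wed: 05:48–15:00 = 9 h 12 min
Thu: 10:45–19:25 = 8 h 40 min; less 30 min break → 8 h 10 min
Total: 8 h 44 min + 11 h 5 min + 9 h 12 min + 8 h 10 min = 37 h 11 min.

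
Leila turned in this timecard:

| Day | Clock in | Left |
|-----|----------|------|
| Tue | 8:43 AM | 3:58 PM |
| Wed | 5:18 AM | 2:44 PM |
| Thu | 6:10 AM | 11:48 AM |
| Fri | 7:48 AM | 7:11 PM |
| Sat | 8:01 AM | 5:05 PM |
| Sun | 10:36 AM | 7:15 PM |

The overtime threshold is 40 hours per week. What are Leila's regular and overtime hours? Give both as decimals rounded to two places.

Regular 40.00 hours, overtime 11.42 hours

Tue: 8:43 AM–3:58 PM = 7 h 15 min
Wed: 5:18 AM–2:44 PM = 9 h 26 min
Thu: 6:10 AM–11:48 AM = 5 h 38 min
Fri: 7:48 AM–7:11 PM = 11 h 23 min
Sat: 8:01 AM–5:05 PM = 9 h 4 min
Sun: 10:36 AM–7:15 PM = 8 h 39 min
Total worked: 51 h 25 min = 51.42 h.
Threshold 40 h → overtime 11 h 25 min, regular 40 h 0 min.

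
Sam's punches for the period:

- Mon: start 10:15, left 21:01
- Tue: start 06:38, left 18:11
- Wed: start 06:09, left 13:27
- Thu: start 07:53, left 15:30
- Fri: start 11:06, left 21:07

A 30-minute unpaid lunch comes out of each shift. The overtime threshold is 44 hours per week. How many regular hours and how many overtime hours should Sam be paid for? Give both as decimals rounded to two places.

Mon: 10:15–21:01 = 10 h 46 min; less 30 min break → 10 h 16 min
Tue: 06:38–18:11 = 11 h 33 min; less 30 min break → 11 h 3 min
Wed: 06:09–13:27 = 7 h 18 min; less 30 min break → 6 h 48 min
Thu: 07:53–15:30 = 7 h 37 min; less 30 min break → 7 h 7 min
Fri: 11:06–21:07 = 10 h 1 min; less 30 min break → 9 h 31 min
Total worked: 44 h 45 min = 44.75 h.
Threshold 44 h → overtime 0 h 45 min, regular 44 h 0 min.

Regular 44.00 hours, overtime 0.75 hours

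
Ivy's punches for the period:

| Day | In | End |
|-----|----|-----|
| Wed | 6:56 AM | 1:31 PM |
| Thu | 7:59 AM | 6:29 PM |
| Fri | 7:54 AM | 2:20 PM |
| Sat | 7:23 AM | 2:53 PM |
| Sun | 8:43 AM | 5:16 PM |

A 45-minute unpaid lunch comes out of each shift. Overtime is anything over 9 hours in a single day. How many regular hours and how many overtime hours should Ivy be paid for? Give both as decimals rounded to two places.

Regular 35.07 hours, overtime 0.75 hours

Wed: 6:56 AM–1:31 PM = 6 h 35 min; less 45 min break → 5 h 50 min
Thu: 7:59 AM–6:29 PM = 10 h 30 min; less 45 min break → 9 h 45 min
Fri: 7:54 AM–2:20 PM = 6 h 26 min; less 45 min break → 5 h 41 min
Sat: 7:23 AM–2:53 PM = 7 h 30 min; less 45 min break → 6 h 45 min
Sun: 8:43 AM–5:16 PM = 8 h 33 min; less 45 min break → 7 h 48 min
Wed reg 5 h 50 min / OT 0 h 0 min; Thu reg 9 h 0 min / OT 0 h 45 min; Fri reg 5 h 41 min / OT 0 h 0 min; Sat reg 6 h 45 min / OT 0 h 0 min; Sun reg 7 h 48 min / OT 0 h 0 min.
Totals: regular 35 h 4 min, overtime 0 h 45 min.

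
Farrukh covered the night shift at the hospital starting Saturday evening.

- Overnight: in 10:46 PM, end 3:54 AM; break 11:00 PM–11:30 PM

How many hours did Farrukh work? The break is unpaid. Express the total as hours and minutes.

Overnight: 10:46 PM → midnight = 1 h 14 min; midnight → 3:54 AM = 3 h 54 min; span 5 h 8 min; less 30 min break → 4 h 38 min

4 h 38 min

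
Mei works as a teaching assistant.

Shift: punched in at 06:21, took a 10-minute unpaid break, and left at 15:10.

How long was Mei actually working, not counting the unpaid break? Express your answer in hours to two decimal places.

8.65 hours

Shift: 06:21–15:10 = 8 h 49 min; less 10 min break → 8 h 39 min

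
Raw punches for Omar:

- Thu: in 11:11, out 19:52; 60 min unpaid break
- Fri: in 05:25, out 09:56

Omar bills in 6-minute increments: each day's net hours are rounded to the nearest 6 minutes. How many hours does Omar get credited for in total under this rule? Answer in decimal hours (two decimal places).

Thu: 11:11–19:52 = 8 h 41 min − 60 min = 7 h 41 min → rounds to 7 h 42 min
Fri: 05:25–09:56 = 4 h 31 min → rounds to 4 h 30 min
Total credited: 12 h 12 min.

12.20 hours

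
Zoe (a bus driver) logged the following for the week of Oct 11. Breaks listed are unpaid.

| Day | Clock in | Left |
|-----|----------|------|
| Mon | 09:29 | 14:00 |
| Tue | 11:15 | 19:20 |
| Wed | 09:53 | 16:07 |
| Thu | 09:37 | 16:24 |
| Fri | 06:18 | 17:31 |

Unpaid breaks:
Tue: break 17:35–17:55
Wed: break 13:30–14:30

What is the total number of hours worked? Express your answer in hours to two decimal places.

Mon: 09:29–14:00 = 4 h 31 min
Tue: 11:15–19:20 = 8 h 5 min; less 20 min break → 7 h 45 min
Wed: 09:53–16:07 = 6 h 14 min; less 60 min break → 5 h 14 min
Thu: 09:37–16:24 = 6 h 47 min
Fri: 06:18–17:31 = 11 h 13 min
Total: 4 h 31 min + 7 h 45 min + 5 h 14 min + 6 h 47 min + 11 h 13 min = 35 h 30 min.

35.50 hours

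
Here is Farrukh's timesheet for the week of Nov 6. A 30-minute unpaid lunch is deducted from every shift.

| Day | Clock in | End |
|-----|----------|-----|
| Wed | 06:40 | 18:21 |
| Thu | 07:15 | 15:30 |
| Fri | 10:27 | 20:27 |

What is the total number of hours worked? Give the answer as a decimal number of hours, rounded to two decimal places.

28.43 hours

Wed: 06:40–18:21 = 11 h 41 min; less 30 min break → 11 h 11 min
Thu: 07:15–15:30 = 8 h 15 min; less 30 min break → 7 h 45 min
Fri: 10:27–20:27 = 10 h 0 min; less 30 min break → 9 h 30 min
Total: 11 h 11 min + 7 h 45 min + 9 h 30 min = 28 h 26 min.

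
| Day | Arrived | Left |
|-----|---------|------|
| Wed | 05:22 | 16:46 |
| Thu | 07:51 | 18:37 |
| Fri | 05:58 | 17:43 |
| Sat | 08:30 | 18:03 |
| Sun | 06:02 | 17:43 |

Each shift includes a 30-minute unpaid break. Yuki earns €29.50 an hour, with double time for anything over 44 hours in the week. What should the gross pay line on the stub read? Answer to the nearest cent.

Wed: 05:22–16:46 = 11 h 24 min; less 30 min break → 10 h 54 min
Thu: 07:51–18:37 = 10 h 46 min; less 30 min break → 10 h 16 min
Fri: 05:58–17:43 = 11 h 45 min; less 30 min break → 11 h 15 min
Sat: 08:30–18:03 = 9 h 33 min; less 30 min break → 9 h 3 min
Sun: 06:02–17:43 = 11 h 41 min; less 30 min break → 11 h 11 min
Total worked: 52 h 39 min = 3159 min.
Regular 44 h 0 min = 2640 min at €29.50/h; overtime 8 h 39 min = 519 min at €59.00/h.
Pay = (2640 × €29.50 + 519 × €59.00) ÷ 60 = €1808.35.

€1808.35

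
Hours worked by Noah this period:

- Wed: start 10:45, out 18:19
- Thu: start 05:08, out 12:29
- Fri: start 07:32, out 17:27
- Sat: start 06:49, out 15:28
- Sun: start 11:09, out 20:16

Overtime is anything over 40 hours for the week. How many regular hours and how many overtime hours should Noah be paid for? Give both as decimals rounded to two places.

Regular 40.00 hours, overtime 2.60 hours

Wed: 10:45–18:19 = 7 h 34 min
Thu: 05:08–12:29 = 7 h 21 min
Fri: 07:32–17:27 = 9 h 55 min
Sat: 06:49–15:28 = 8 h 39 min
Sun: 11:09–20:16 = 9 h 7 min
Total worked: 42 h 36 min = 42.60 h.
Threshold 40 h → overtime 2 h 36 min, regular 40 h 0 min.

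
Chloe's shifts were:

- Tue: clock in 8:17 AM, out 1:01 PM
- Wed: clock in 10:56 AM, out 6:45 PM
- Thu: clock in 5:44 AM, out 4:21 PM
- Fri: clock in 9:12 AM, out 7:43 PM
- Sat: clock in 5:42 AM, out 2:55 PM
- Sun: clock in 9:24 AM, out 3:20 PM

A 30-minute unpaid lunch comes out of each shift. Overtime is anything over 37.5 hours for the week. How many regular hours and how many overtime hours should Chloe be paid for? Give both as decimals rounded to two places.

Regular 37.50 hours, overtime 8.33 hours

Tue: 8:17 AM–1:01 PM = 4 h 44 min; less 30 min break → 4 h 14 min
Wed: 10:56 AM–6:45 PM = 7 h 49 min; less 30 min break → 7 h 19 min
Thu: 5:44 AM–4:21 PM = 10 h 37 min; less 30 min break → 10 h 7 min
Fri: 9:12 AM–7:43 PM = 10 h 31 min; less 30 min break → 10 h 1 min
Sat: 5:42 AM–2:55 PM = 9 h 13 min; less 30 min break → 8 h 43 min
Sun: 9:24 AM–3:20 PM = 5 h 56 min; less 30 min break → 5 h 26 min
Total worked: 45 h 50 min = 45.83 h.
Threshold 37.5 h → overtime 8 h 20 min, regular 37 h 30 min.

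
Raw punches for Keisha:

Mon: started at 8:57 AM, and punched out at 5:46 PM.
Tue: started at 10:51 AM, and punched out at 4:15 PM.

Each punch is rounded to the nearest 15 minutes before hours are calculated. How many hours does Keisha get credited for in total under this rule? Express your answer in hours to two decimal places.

14.25 hours

Mon: in 8:57 AM→9:00 AM, out 5:46 PM→5:45 PM; 8 h 45 min
Tue: in 10:51 AM→10:45 AM, out 4:15 PM→4:15 PM; 5 h 30 min
Total credited: 14 h 15 min.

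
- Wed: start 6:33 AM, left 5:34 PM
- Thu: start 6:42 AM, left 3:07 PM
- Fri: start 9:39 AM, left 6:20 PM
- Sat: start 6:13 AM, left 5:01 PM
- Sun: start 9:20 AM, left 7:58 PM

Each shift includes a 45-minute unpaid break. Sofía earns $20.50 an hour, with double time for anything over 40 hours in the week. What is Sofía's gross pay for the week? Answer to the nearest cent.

Wed: 6:33 AM–5:34 PM = 11 h 1 min; less 45 min break → 10 h 16 min
Thu: 6:42 AM–3:07 PM = 8 h 25 min; less 45 min break → 7 h 40 min
Fri: 9:39 AM–6:20 PM = 8 h 41 min; less 45 min break → 7 h 56 min
Sat: 6:13 AM–5:01 PM = 10 h 48 min; less 45 min break → 10 h 3 min
Sun: 9:20 AM–7:58 PM = 10 h 38 min; less 45 min break → 9 h 53 min
Total worked: 45 h 48 min = 2748 min.
Regular 40 h 0 min = 2400 min at $20.50/h; overtime 5 h 48 min = 348 min at $41.00/h.
Pay = (2400 × $20.50 + 348 × $41.00) ÷ 60 = $1057.80.

$1057.80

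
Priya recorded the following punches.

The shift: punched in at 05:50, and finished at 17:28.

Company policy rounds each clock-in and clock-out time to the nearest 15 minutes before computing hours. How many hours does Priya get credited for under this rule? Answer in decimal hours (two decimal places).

11.75 hours

The shift: in 05:50→05:45, out 17:28→17:30; 11 h 45 min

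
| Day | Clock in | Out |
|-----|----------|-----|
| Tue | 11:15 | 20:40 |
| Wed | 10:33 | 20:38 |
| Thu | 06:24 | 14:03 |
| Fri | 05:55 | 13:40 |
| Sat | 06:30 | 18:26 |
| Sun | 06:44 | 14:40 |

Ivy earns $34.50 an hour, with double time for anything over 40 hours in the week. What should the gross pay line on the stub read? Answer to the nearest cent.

$2398.90

Tue: 11:15–20:40 = 9 h 25 min
Wed: 10:33–20:38 = 10 h 5 min
Thu: 06:24–14:03 = 7 h 39 min
Fri: 05:55–13:40 = 7 h 45 min
Sat: 06:30–18:26 = 11 h 56 min
Sun: 06:44–14:40 = 7 h 56 min
Total worked: 54 h 46 min = 3286 min.
Regular 40 h 0 min = 2400 min at $34.50/h; overtime 14 h 46 min = 886 min at $69.00/h.
Pay = (2400 × $34.50 + 886 × $69.00) ÷ 60 = $2398.90.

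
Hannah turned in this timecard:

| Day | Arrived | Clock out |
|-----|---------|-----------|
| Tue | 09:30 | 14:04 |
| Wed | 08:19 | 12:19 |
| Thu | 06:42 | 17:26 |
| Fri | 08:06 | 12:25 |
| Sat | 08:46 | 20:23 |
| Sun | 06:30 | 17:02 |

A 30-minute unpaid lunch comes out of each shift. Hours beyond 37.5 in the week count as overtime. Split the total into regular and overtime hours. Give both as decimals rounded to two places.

Tue: 09:30–14:04 = 4 h 34 min; less 30 min break → 4 h 4 min
Wed: 08:19–12:19 = 4 h 0 min; less 30 min break → 3 h 30 min
Thu: 06:42–17:26 = 10 h 44 min; less 30 min break → 10 h 14 min
Fri: 08:06–12:25 = 4 h 19 min; less 30 min break → 3 h 49 min
Sat: 08:46–20:23 = 11 h 37 min; less 30 min break → 11 h 7 min
Sun: 06:30–17:02 = 10 h 32 min; less 30 min break → 10 h 2 min
Total worked: 42 h 46 min = 42.77 h.
Threshold 37.5 h → overtime 5 h 16 min, regular 37 h 30 min.

Regular 37.50 hours, overtime 5.27 hours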